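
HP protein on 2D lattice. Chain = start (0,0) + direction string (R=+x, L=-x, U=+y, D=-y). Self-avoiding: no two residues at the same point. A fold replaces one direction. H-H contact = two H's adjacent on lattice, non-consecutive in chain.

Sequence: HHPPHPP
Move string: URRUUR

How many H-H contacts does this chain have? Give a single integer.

Answer: 0

Derivation:
Positions: [(0, 0), (0, 1), (1, 1), (2, 1), (2, 2), (2, 3), (3, 3)]
No H-H contacts found.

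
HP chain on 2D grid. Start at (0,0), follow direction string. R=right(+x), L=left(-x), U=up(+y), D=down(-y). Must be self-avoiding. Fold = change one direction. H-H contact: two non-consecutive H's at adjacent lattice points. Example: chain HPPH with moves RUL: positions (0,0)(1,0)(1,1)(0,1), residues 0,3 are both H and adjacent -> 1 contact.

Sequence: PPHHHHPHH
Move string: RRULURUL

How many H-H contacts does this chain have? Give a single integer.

Positions: [(0, 0), (1, 0), (2, 0), (2, 1), (1, 1), (1, 2), (2, 2), (2, 3), (1, 3)]
H-H contact: residue 5 @(1,2) - residue 8 @(1, 3)

Answer: 1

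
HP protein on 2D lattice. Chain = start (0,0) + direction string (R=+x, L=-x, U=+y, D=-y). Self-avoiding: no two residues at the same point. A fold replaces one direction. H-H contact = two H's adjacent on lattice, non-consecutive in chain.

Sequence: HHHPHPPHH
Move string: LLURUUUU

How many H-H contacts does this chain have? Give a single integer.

Positions: [(0, 0), (-1, 0), (-2, 0), (-2, 1), (-1, 1), (-1, 2), (-1, 3), (-1, 4), (-1, 5)]
H-H contact: residue 1 @(-1,0) - residue 4 @(-1, 1)

Answer: 1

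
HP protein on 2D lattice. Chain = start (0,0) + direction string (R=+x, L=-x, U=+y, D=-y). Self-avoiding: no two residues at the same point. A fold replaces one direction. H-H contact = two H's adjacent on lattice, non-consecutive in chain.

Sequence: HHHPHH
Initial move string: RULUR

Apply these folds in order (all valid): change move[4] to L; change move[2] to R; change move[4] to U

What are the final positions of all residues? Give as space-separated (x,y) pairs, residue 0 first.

Initial moves: RULUR
Fold: move[4]->L => RULUL (positions: [(0, 0), (1, 0), (1, 1), (0, 1), (0, 2), (-1, 2)])
Fold: move[2]->R => RURUL (positions: [(0, 0), (1, 0), (1, 1), (2, 1), (2, 2), (1, 2)])
Fold: move[4]->U => RURUU (positions: [(0, 0), (1, 0), (1, 1), (2, 1), (2, 2), (2, 3)])

Answer: (0,0) (1,0) (1,1) (2,1) (2,2) (2,3)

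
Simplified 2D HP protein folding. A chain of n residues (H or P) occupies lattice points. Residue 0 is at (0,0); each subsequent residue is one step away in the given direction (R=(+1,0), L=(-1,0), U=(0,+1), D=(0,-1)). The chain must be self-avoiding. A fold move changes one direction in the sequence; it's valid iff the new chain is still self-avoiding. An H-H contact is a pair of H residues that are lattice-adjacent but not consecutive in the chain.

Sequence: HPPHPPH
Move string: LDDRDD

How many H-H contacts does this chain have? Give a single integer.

Positions: [(0, 0), (-1, 0), (-1, -1), (-1, -2), (0, -2), (0, -3), (0, -4)]
No H-H contacts found.

Answer: 0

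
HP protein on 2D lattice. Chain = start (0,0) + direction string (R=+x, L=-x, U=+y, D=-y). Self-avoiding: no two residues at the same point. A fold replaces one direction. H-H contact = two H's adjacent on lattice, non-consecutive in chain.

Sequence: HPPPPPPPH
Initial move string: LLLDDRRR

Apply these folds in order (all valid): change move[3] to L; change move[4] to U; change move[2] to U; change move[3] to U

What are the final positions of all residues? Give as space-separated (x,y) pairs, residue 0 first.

Initial moves: LLLDDRRR
Fold: move[3]->L => LLLLDRRR (positions: [(0, 0), (-1, 0), (-2, 0), (-3, 0), (-4, 0), (-4, -1), (-3, -1), (-2, -1), (-1, -1)])
Fold: move[4]->U => LLLLURRR (positions: [(0, 0), (-1, 0), (-2, 0), (-3, 0), (-4, 0), (-4, 1), (-3, 1), (-2, 1), (-1, 1)])
Fold: move[2]->U => LLULURRR (positions: [(0, 0), (-1, 0), (-2, 0), (-2, 1), (-3, 1), (-3, 2), (-2, 2), (-1, 2), (0, 2)])
Fold: move[3]->U => LLUUURRR (positions: [(0, 0), (-1, 0), (-2, 0), (-2, 1), (-2, 2), (-2, 3), (-1, 3), (0, 3), (1, 3)])

Answer: (0,0) (-1,0) (-2,0) (-2,1) (-2,2) (-2,3) (-1,3) (0,3) (1,3)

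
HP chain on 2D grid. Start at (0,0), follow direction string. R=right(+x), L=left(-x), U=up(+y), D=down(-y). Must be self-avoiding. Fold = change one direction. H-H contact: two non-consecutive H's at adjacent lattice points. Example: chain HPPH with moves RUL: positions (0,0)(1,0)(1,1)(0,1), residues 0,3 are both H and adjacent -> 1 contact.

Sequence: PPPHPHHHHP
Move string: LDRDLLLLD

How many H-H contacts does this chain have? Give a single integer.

Answer: 0

Derivation:
Positions: [(0, 0), (-1, 0), (-1, -1), (0, -1), (0, -2), (-1, -2), (-2, -2), (-3, -2), (-4, -2), (-4, -3)]
No H-H contacts found.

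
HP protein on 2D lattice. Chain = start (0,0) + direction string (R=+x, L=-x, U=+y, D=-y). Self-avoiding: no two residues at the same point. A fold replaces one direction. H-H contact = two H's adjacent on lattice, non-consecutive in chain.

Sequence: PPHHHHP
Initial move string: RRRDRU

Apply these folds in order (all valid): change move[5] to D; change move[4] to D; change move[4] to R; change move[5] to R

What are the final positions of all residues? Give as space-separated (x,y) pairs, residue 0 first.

Answer: (0,0) (1,0) (2,0) (3,0) (3,-1) (4,-1) (5,-1)

Derivation:
Initial moves: RRRDRU
Fold: move[5]->D => RRRDRD (positions: [(0, 0), (1, 0), (2, 0), (3, 0), (3, -1), (4, -1), (4, -2)])
Fold: move[4]->D => RRRDDD (positions: [(0, 0), (1, 0), (2, 0), (3, 0), (3, -1), (3, -2), (3, -3)])
Fold: move[4]->R => RRRDRD (positions: [(0, 0), (1, 0), (2, 0), (3, 0), (3, -1), (4, -1), (4, -2)])
Fold: move[5]->R => RRRDRR (positions: [(0, 0), (1, 0), (2, 0), (3, 0), (3, -1), (4, -1), (5, -1)])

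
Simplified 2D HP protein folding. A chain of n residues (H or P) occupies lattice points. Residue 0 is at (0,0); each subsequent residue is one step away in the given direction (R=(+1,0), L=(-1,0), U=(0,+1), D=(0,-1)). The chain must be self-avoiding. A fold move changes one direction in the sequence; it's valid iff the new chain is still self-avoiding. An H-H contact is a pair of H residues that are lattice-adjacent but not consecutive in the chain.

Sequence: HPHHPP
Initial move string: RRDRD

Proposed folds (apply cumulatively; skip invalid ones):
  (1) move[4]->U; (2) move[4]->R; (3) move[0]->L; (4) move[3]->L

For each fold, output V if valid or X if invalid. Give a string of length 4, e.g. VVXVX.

Initial: RRDRD -> [(0, 0), (1, 0), (2, 0), (2, -1), (3, -1), (3, -2)]
Fold 1: move[4]->U => RRDRU VALID
Fold 2: move[4]->R => RRDRR VALID
Fold 3: move[0]->L => LRDRR INVALID (collision), skipped
Fold 4: move[3]->L => RRDLR INVALID (collision), skipped

Answer: VVXX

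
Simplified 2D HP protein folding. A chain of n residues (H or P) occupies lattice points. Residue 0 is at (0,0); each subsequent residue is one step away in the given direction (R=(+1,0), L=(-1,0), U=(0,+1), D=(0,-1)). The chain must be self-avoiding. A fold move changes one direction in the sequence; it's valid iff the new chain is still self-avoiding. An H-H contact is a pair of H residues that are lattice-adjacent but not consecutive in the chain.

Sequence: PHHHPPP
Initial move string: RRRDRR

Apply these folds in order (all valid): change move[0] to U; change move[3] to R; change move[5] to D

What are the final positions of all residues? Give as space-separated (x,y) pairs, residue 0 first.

Initial moves: RRRDRR
Fold: move[0]->U => URRDRR (positions: [(0, 0), (0, 1), (1, 1), (2, 1), (2, 0), (3, 0), (4, 0)])
Fold: move[3]->R => URRRRR (positions: [(0, 0), (0, 1), (1, 1), (2, 1), (3, 1), (4, 1), (5, 1)])
Fold: move[5]->D => URRRRD (positions: [(0, 0), (0, 1), (1, 1), (2, 1), (3, 1), (4, 1), (4, 0)])

Answer: (0,0) (0,1) (1,1) (2,1) (3,1) (4,1) (4,0)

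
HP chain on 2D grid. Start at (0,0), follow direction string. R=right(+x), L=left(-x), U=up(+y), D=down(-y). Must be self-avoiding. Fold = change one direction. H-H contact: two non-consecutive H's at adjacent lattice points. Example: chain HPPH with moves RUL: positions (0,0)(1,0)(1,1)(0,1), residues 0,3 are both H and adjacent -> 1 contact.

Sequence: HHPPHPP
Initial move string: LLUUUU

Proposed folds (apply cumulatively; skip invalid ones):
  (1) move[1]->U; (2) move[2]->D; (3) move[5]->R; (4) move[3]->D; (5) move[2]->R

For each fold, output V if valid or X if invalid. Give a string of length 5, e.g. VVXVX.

Answer: VXVXV

Derivation:
Initial: LLUUUU -> [(0, 0), (-1, 0), (-2, 0), (-2, 1), (-2, 2), (-2, 3), (-2, 4)]
Fold 1: move[1]->U => LUUUUU VALID
Fold 2: move[2]->D => LUDUUU INVALID (collision), skipped
Fold 3: move[5]->R => LUUUUR VALID
Fold 4: move[3]->D => LUUDUR INVALID (collision), skipped
Fold 5: move[2]->R => LURUUR VALID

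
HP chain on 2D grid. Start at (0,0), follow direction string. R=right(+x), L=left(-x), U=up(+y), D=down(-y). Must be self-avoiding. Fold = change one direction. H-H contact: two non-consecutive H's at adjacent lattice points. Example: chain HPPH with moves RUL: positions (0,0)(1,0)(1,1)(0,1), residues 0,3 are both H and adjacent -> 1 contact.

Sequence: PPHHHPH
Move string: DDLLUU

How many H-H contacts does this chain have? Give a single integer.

Answer: 0

Derivation:
Positions: [(0, 0), (0, -1), (0, -2), (-1, -2), (-2, -2), (-2, -1), (-2, 0)]
No H-H contacts found.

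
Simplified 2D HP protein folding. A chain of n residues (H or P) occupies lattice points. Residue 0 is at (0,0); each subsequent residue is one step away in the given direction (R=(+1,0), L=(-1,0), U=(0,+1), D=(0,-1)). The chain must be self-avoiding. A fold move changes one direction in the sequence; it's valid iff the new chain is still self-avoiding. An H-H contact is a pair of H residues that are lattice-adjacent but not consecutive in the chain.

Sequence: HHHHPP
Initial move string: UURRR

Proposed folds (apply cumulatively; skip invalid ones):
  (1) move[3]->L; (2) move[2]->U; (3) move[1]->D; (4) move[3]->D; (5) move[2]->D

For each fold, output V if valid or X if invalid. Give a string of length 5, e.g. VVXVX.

Answer: XVXXX

Derivation:
Initial: UURRR -> [(0, 0), (0, 1), (0, 2), (1, 2), (2, 2), (3, 2)]
Fold 1: move[3]->L => UURLR INVALID (collision), skipped
Fold 2: move[2]->U => UUURR VALID
Fold 3: move[1]->D => UDURR INVALID (collision), skipped
Fold 4: move[3]->D => UUUDR INVALID (collision), skipped
Fold 5: move[2]->D => UUDRR INVALID (collision), skipped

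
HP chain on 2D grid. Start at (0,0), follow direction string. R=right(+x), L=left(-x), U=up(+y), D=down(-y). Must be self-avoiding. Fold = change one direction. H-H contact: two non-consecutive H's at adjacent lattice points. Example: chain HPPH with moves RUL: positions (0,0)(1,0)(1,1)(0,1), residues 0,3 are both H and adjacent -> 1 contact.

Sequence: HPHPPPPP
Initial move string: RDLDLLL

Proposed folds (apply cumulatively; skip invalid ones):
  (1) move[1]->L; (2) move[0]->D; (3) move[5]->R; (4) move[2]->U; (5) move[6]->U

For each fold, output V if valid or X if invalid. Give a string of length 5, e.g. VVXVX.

Answer: XVXXV

Derivation:
Initial: RDLDLLL -> [(0, 0), (1, 0), (1, -1), (0, -1), (0, -2), (-1, -2), (-2, -2), (-3, -2)]
Fold 1: move[1]->L => RLLDLLL INVALID (collision), skipped
Fold 2: move[0]->D => DDLDLLL VALID
Fold 3: move[5]->R => DDLDLRL INVALID (collision), skipped
Fold 4: move[2]->U => DDUDLLL INVALID (collision), skipped
Fold 5: move[6]->U => DDLDLLU VALID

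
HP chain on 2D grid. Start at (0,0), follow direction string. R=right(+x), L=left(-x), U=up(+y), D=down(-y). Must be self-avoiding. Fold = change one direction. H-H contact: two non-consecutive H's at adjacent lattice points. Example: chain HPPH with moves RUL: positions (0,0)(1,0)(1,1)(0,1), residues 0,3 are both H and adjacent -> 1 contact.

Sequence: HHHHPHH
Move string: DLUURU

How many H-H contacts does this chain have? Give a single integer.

Answer: 2

Derivation:
Positions: [(0, 0), (0, -1), (-1, -1), (-1, 0), (-1, 1), (0, 1), (0, 2)]
H-H contact: residue 0 @(0,0) - residue 3 @(-1, 0)
H-H contact: residue 0 @(0,0) - residue 5 @(0, 1)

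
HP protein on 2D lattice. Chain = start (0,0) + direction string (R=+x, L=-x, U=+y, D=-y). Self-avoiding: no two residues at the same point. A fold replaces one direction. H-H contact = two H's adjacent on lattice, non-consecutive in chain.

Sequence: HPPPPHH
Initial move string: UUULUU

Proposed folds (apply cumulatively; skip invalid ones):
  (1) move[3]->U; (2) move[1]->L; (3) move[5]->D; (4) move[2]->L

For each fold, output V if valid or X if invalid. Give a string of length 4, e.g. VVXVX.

Answer: VVXV

Derivation:
Initial: UUULUU -> [(0, 0), (0, 1), (0, 2), (0, 3), (-1, 3), (-1, 4), (-1, 5)]
Fold 1: move[3]->U => UUUUUU VALID
Fold 2: move[1]->L => ULUUUU VALID
Fold 3: move[5]->D => ULUUUD INVALID (collision), skipped
Fold 4: move[2]->L => ULLUUU VALID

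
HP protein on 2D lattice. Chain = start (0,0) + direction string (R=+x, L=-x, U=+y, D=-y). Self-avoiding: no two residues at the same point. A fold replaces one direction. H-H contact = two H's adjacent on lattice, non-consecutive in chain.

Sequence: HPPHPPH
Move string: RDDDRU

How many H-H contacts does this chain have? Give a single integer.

Positions: [(0, 0), (1, 0), (1, -1), (1, -2), (1, -3), (2, -3), (2, -2)]
H-H contact: residue 3 @(1,-2) - residue 6 @(2, -2)

Answer: 1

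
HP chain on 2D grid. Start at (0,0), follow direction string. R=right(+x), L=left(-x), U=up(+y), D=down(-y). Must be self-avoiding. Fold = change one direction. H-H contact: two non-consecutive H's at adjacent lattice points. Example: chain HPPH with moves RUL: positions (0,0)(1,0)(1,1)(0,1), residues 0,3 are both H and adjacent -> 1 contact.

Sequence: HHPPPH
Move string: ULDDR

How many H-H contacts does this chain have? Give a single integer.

Answer: 1

Derivation:
Positions: [(0, 0), (0, 1), (-1, 1), (-1, 0), (-1, -1), (0, -1)]
H-H contact: residue 0 @(0,0) - residue 5 @(0, -1)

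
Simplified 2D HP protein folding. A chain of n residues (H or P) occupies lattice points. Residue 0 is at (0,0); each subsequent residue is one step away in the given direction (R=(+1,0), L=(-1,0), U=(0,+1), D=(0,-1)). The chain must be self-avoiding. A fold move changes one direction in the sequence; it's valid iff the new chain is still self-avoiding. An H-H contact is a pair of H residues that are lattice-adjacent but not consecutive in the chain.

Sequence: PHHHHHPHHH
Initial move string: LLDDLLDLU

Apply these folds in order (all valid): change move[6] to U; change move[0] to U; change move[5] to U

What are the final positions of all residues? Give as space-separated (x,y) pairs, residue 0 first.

Answer: (0,0) (0,1) (-1,1) (-1,0) (-1,-1) (-2,-1) (-2,0) (-2,1) (-3,1) (-3,2)

Derivation:
Initial moves: LLDDLLDLU
Fold: move[6]->U => LLDDLLULU (positions: [(0, 0), (-1, 0), (-2, 0), (-2, -1), (-2, -2), (-3, -2), (-4, -2), (-4, -1), (-5, -1), (-5, 0)])
Fold: move[0]->U => ULDDLLULU (positions: [(0, 0), (0, 1), (-1, 1), (-1, 0), (-1, -1), (-2, -1), (-3, -1), (-3, 0), (-4, 0), (-4, 1)])
Fold: move[5]->U => ULDDLUULU (positions: [(0, 0), (0, 1), (-1, 1), (-1, 0), (-1, -1), (-2, -1), (-2, 0), (-2, 1), (-3, 1), (-3, 2)])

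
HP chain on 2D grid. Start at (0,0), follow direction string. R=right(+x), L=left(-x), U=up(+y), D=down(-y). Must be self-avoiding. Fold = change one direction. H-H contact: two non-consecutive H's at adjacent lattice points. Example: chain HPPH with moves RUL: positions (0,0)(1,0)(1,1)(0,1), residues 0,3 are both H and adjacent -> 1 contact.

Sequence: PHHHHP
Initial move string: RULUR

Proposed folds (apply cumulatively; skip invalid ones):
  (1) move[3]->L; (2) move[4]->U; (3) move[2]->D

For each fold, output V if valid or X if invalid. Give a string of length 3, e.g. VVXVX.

Initial: RULUR -> [(0, 0), (1, 0), (1, 1), (0, 1), (0, 2), (1, 2)]
Fold 1: move[3]->L => RULLR INVALID (collision), skipped
Fold 2: move[4]->U => RULUU VALID
Fold 3: move[2]->D => RUDUU INVALID (collision), skipped

Answer: XVX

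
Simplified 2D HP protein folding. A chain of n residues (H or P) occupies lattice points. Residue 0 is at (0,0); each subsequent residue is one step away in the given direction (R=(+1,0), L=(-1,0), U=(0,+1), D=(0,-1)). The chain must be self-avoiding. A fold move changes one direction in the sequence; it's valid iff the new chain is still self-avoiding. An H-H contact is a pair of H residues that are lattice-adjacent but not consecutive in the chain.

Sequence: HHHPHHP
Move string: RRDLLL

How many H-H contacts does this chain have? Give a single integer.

Answer: 2

Derivation:
Positions: [(0, 0), (1, 0), (2, 0), (2, -1), (1, -1), (0, -1), (-1, -1)]
H-H contact: residue 0 @(0,0) - residue 5 @(0, -1)
H-H contact: residue 1 @(1,0) - residue 4 @(1, -1)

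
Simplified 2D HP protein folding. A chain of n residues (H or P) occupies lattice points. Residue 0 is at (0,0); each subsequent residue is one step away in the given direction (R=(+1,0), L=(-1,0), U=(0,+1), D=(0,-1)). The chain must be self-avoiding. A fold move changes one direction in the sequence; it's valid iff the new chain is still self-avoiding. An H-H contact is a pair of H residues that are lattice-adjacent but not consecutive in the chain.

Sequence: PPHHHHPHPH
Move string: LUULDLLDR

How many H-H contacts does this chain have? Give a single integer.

Answer: 1

Derivation:
Positions: [(0, 0), (-1, 0), (-1, 1), (-1, 2), (-2, 2), (-2, 1), (-3, 1), (-4, 1), (-4, 0), (-3, 0)]
H-H contact: residue 2 @(-1,1) - residue 5 @(-2, 1)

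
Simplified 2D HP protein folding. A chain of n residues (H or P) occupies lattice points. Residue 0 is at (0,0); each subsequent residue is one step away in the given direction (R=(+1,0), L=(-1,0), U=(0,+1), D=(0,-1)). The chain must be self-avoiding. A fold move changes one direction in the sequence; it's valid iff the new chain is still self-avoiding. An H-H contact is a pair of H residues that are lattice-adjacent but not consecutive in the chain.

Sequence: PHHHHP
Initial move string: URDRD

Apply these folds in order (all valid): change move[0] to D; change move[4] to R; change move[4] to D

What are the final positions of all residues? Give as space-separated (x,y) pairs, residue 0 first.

Answer: (0,0) (0,-1) (1,-1) (1,-2) (2,-2) (2,-3)

Derivation:
Initial moves: URDRD
Fold: move[0]->D => DRDRD (positions: [(0, 0), (0, -1), (1, -1), (1, -2), (2, -2), (2, -3)])
Fold: move[4]->R => DRDRR (positions: [(0, 0), (0, -1), (1, -1), (1, -2), (2, -2), (3, -2)])
Fold: move[4]->D => DRDRD (positions: [(0, 0), (0, -1), (1, -1), (1, -2), (2, -2), (2, -3)])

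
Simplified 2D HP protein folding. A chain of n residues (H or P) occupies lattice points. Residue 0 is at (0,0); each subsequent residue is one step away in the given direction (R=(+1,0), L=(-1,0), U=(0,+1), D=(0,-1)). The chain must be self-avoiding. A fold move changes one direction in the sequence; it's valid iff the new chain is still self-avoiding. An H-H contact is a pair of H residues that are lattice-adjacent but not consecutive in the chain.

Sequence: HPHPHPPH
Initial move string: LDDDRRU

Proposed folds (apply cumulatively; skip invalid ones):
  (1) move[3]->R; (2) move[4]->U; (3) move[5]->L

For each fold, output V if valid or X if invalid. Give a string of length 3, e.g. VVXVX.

Initial: LDDDRRU -> [(0, 0), (-1, 0), (-1, -1), (-1, -2), (-1, -3), (0, -3), (1, -3), (1, -2)]
Fold 1: move[3]->R => LDDRRRU VALID
Fold 2: move[4]->U => LDDRURU VALID
Fold 3: move[5]->L => LDDRULU INVALID (collision), skipped

Answer: VVX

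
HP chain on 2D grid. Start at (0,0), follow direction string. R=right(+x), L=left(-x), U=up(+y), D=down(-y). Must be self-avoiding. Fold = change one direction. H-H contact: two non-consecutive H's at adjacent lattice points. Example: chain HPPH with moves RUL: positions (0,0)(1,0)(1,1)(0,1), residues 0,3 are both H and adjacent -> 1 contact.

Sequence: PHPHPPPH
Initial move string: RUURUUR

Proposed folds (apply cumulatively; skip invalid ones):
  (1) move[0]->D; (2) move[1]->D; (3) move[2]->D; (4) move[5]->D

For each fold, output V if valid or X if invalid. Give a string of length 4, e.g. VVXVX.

Answer: XXXX

Derivation:
Initial: RUURUUR -> [(0, 0), (1, 0), (1, 1), (1, 2), (2, 2), (2, 3), (2, 4), (3, 4)]
Fold 1: move[0]->D => DUURUUR INVALID (collision), skipped
Fold 2: move[1]->D => RDURUUR INVALID (collision), skipped
Fold 3: move[2]->D => RUDRUUR INVALID (collision), skipped
Fold 4: move[5]->D => RUURUDR INVALID (collision), skipped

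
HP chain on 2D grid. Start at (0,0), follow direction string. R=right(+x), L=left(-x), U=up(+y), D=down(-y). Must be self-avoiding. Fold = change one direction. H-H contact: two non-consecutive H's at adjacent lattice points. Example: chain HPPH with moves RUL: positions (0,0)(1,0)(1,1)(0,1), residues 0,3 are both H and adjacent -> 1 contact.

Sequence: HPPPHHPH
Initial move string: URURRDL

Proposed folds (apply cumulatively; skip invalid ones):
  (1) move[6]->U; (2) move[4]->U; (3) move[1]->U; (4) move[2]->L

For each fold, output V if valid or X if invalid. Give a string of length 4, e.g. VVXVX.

Answer: XXVX

Derivation:
Initial: URURRDL -> [(0, 0), (0, 1), (1, 1), (1, 2), (2, 2), (3, 2), (3, 1), (2, 1)]
Fold 1: move[6]->U => URURRDU INVALID (collision), skipped
Fold 2: move[4]->U => URURUDL INVALID (collision), skipped
Fold 3: move[1]->U => UUURRDL VALID
Fold 4: move[2]->L => UULRRDL INVALID (collision), skipped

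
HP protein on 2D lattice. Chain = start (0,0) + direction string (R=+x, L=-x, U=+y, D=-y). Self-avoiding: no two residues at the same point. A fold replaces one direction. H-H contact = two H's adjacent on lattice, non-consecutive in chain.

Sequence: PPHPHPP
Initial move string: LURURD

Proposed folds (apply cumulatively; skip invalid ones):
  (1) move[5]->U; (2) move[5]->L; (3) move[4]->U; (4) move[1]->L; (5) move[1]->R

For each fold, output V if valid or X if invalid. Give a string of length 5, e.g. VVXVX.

Answer: VXVXX

Derivation:
Initial: LURURD -> [(0, 0), (-1, 0), (-1, 1), (0, 1), (0, 2), (1, 2), (1, 1)]
Fold 1: move[5]->U => LURURU VALID
Fold 2: move[5]->L => LURURL INVALID (collision), skipped
Fold 3: move[4]->U => LURUUU VALID
Fold 4: move[1]->L => LLRUUU INVALID (collision), skipped
Fold 5: move[1]->R => LRRUUU INVALID (collision), skipped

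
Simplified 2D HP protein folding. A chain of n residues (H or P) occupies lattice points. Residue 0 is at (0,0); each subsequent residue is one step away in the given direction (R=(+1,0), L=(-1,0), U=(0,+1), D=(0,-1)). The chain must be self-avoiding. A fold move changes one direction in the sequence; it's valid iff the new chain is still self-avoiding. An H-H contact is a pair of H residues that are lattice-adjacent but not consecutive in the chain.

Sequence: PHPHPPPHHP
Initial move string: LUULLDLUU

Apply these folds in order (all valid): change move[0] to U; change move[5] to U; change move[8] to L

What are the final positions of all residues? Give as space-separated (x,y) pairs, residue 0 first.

Initial moves: LUULLDLUU
Fold: move[0]->U => UUULLDLUU (positions: [(0, 0), (0, 1), (0, 2), (0, 3), (-1, 3), (-2, 3), (-2, 2), (-3, 2), (-3, 3), (-3, 4)])
Fold: move[5]->U => UUULLULUU (positions: [(0, 0), (0, 1), (0, 2), (0, 3), (-1, 3), (-2, 3), (-2, 4), (-3, 4), (-3, 5), (-3, 6)])
Fold: move[8]->L => UUULLULUL (positions: [(0, 0), (0, 1), (0, 2), (0, 3), (-1, 3), (-2, 3), (-2, 4), (-3, 4), (-3, 5), (-4, 5)])

Answer: (0,0) (0,1) (0,2) (0,3) (-1,3) (-2,3) (-2,4) (-3,4) (-3,5) (-4,5)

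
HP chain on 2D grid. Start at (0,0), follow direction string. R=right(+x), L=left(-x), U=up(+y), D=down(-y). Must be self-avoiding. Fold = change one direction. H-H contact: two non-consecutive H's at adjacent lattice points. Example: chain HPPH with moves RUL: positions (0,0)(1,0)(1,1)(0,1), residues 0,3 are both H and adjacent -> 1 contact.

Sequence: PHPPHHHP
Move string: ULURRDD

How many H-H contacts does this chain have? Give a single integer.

Positions: [(0, 0), (0, 1), (-1, 1), (-1, 2), (0, 2), (1, 2), (1, 1), (1, 0)]
H-H contact: residue 1 @(0,1) - residue 6 @(1, 1)
H-H contact: residue 1 @(0,1) - residue 4 @(0, 2)

Answer: 2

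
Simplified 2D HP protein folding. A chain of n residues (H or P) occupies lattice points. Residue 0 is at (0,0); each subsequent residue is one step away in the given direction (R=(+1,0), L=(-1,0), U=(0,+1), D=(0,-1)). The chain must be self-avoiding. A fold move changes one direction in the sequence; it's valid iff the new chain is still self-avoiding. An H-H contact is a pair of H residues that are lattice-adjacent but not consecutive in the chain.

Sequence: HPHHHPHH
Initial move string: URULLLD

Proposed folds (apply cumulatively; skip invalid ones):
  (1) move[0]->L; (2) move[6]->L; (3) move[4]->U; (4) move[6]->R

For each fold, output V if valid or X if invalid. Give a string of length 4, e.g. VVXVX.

Initial: URULLLD -> [(0, 0), (0, 1), (1, 1), (1, 2), (0, 2), (-1, 2), (-2, 2), (-2, 1)]
Fold 1: move[0]->L => LRULLLD INVALID (collision), skipped
Fold 2: move[6]->L => URULLLL VALID
Fold 3: move[4]->U => URULULL VALID
Fold 4: move[6]->R => URULULR INVALID (collision), skipped

Answer: XVVX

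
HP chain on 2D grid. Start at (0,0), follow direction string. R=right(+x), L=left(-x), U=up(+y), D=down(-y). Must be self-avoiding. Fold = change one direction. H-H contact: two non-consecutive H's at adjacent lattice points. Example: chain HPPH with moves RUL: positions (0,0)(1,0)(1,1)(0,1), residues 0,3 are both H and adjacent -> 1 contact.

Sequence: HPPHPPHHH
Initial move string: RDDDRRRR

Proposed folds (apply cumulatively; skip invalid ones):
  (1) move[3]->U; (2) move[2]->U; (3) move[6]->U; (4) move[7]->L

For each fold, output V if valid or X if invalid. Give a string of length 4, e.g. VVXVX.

Initial: RDDDRRRR -> [(0, 0), (1, 0), (1, -1), (1, -2), (1, -3), (2, -3), (3, -3), (4, -3), (5, -3)]
Fold 1: move[3]->U => RDDURRRR INVALID (collision), skipped
Fold 2: move[2]->U => RDUDRRRR INVALID (collision), skipped
Fold 3: move[6]->U => RDDDRRUR VALID
Fold 4: move[7]->L => RDDDRRUL VALID

Answer: XXVV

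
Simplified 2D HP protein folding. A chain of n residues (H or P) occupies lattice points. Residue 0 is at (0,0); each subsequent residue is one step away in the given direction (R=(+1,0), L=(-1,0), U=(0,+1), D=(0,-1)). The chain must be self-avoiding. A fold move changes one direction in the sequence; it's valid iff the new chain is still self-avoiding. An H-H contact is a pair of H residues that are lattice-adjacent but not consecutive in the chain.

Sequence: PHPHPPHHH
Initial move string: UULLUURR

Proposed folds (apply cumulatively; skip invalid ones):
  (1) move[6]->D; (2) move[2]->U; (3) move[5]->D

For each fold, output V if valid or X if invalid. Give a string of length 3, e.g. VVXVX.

Initial: UULLUURR -> [(0, 0), (0, 1), (0, 2), (-1, 2), (-2, 2), (-2, 3), (-2, 4), (-1, 4), (0, 4)]
Fold 1: move[6]->D => UULLUUDR INVALID (collision), skipped
Fold 2: move[2]->U => UUULUURR VALID
Fold 3: move[5]->D => UUULUDRR INVALID (collision), skipped

Answer: XVX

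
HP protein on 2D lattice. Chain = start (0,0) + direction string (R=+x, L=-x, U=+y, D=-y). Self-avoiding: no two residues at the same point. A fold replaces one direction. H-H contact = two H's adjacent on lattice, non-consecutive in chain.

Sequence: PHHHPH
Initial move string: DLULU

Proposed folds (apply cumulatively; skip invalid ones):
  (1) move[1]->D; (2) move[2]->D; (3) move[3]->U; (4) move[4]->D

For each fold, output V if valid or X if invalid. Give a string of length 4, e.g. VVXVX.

Initial: DLULU -> [(0, 0), (0, -1), (-1, -1), (-1, 0), (-2, 0), (-2, 1)]
Fold 1: move[1]->D => DDULU INVALID (collision), skipped
Fold 2: move[2]->D => DLDLU VALID
Fold 3: move[3]->U => DLDUU INVALID (collision), skipped
Fold 4: move[4]->D => DLDLD VALID

Answer: XVXV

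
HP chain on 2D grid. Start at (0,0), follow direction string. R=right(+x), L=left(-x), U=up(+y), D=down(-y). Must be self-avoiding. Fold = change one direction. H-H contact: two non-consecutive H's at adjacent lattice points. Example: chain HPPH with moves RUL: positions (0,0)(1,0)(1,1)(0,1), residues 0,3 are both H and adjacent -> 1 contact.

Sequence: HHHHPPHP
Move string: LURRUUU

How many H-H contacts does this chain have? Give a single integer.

Answer: 1

Derivation:
Positions: [(0, 0), (-1, 0), (-1, 1), (0, 1), (1, 1), (1, 2), (1, 3), (1, 4)]
H-H contact: residue 0 @(0,0) - residue 3 @(0, 1)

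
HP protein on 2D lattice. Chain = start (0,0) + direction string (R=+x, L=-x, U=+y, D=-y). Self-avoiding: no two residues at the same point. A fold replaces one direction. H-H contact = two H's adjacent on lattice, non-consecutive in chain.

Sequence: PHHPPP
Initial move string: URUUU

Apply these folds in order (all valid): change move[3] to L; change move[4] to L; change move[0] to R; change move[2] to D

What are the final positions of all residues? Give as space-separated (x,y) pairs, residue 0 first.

Answer: (0,0) (1,0) (2,0) (2,-1) (1,-1) (0,-1)

Derivation:
Initial moves: URUUU
Fold: move[3]->L => URULU (positions: [(0, 0), (0, 1), (1, 1), (1, 2), (0, 2), (0, 3)])
Fold: move[4]->L => URULL (positions: [(0, 0), (0, 1), (1, 1), (1, 2), (0, 2), (-1, 2)])
Fold: move[0]->R => RRULL (positions: [(0, 0), (1, 0), (2, 0), (2, 1), (1, 1), (0, 1)])
Fold: move[2]->D => RRDLL (positions: [(0, 0), (1, 0), (2, 0), (2, -1), (1, -1), (0, -1)])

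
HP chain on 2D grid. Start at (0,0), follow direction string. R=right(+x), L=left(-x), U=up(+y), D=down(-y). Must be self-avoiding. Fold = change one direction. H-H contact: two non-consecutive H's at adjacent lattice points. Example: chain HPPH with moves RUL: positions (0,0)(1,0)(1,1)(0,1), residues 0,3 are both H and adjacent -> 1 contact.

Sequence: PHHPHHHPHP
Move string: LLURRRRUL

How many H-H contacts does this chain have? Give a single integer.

Answer: 1

Derivation:
Positions: [(0, 0), (-1, 0), (-2, 0), (-2, 1), (-1, 1), (0, 1), (1, 1), (2, 1), (2, 2), (1, 2)]
H-H contact: residue 1 @(-1,0) - residue 4 @(-1, 1)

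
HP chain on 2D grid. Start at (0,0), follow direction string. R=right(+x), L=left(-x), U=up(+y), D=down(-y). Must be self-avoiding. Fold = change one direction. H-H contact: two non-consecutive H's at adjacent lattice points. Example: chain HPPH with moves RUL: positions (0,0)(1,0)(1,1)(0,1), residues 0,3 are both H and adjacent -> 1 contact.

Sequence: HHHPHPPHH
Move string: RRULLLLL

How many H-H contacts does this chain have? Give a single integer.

Answer: 1

Derivation:
Positions: [(0, 0), (1, 0), (2, 0), (2, 1), (1, 1), (0, 1), (-1, 1), (-2, 1), (-3, 1)]
H-H contact: residue 1 @(1,0) - residue 4 @(1, 1)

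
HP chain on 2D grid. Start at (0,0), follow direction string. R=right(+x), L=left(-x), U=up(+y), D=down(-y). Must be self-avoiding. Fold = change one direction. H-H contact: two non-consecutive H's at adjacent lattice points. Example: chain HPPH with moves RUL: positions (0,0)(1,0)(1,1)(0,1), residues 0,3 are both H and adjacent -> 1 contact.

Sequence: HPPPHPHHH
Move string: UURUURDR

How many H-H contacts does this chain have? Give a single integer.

Answer: 1

Derivation:
Positions: [(0, 0), (0, 1), (0, 2), (1, 2), (1, 3), (1, 4), (2, 4), (2, 3), (3, 3)]
H-H contact: residue 4 @(1,3) - residue 7 @(2, 3)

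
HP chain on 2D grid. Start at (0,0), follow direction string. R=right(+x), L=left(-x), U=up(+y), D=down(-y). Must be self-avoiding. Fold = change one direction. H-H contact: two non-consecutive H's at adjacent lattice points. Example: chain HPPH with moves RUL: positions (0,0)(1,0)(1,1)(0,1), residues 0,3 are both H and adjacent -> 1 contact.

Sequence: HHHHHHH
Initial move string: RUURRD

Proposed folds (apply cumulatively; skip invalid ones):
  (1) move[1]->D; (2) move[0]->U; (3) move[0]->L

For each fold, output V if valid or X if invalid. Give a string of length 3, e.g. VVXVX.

Answer: XVV

Derivation:
Initial: RUURRD -> [(0, 0), (1, 0), (1, 1), (1, 2), (2, 2), (3, 2), (3, 1)]
Fold 1: move[1]->D => RDURRD INVALID (collision), skipped
Fold 2: move[0]->U => UUURRD VALID
Fold 3: move[0]->L => LUURRD VALID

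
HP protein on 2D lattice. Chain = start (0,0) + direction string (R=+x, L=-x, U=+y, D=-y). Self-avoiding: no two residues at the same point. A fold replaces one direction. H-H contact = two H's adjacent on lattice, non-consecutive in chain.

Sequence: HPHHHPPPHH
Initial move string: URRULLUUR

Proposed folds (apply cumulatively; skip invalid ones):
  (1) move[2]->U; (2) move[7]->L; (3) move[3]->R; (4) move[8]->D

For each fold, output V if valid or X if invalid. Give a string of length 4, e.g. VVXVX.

Initial: URRULLUUR -> [(0, 0), (0, 1), (1, 1), (2, 1), (2, 2), (1, 2), (0, 2), (0, 3), (0, 4), (1, 4)]
Fold 1: move[2]->U => URUULLUUR VALID
Fold 2: move[7]->L => URUULLULR INVALID (collision), skipped
Fold 3: move[3]->R => URURLLUUR INVALID (collision), skipped
Fold 4: move[8]->D => URUULLUUD INVALID (collision), skipped

Answer: VXXX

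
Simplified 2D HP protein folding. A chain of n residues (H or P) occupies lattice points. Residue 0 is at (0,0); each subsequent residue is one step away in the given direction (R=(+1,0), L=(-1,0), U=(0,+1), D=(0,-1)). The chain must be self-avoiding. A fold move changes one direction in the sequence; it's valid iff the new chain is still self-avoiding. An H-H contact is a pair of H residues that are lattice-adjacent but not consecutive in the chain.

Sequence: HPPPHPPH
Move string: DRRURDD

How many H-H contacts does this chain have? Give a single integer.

Positions: [(0, 0), (0, -1), (1, -1), (2, -1), (2, 0), (3, 0), (3, -1), (3, -2)]
No H-H contacts found.

Answer: 0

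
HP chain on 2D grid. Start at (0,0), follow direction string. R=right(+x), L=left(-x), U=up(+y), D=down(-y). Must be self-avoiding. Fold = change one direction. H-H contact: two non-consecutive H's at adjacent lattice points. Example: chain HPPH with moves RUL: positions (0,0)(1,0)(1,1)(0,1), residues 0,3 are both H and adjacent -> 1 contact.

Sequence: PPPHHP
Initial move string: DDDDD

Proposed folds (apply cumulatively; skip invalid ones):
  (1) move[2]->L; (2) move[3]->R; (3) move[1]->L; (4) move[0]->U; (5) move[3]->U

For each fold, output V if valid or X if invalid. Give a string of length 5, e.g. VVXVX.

Answer: VXVVX

Derivation:
Initial: DDDDD -> [(0, 0), (0, -1), (0, -2), (0, -3), (0, -4), (0, -5)]
Fold 1: move[2]->L => DDLDD VALID
Fold 2: move[3]->R => DDLRD INVALID (collision), skipped
Fold 3: move[1]->L => DLLDD VALID
Fold 4: move[0]->U => ULLDD VALID
Fold 5: move[3]->U => ULLUD INVALID (collision), skipped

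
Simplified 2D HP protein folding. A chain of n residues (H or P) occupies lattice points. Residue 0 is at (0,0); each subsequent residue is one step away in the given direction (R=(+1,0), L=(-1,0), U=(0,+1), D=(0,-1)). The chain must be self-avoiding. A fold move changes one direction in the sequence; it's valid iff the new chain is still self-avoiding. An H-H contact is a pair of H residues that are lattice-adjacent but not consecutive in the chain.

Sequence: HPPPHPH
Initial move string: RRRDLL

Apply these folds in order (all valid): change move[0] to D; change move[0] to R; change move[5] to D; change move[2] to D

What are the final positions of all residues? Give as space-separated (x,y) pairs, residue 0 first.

Answer: (0,0) (1,0) (2,0) (2,-1) (2,-2) (1,-2) (1,-3)

Derivation:
Initial moves: RRRDLL
Fold: move[0]->D => DRRDLL (positions: [(0, 0), (0, -1), (1, -1), (2, -1), (2, -2), (1, -2), (0, -2)])
Fold: move[0]->R => RRRDLL (positions: [(0, 0), (1, 0), (2, 0), (3, 0), (3, -1), (2, -1), (1, -1)])
Fold: move[5]->D => RRRDLD (positions: [(0, 0), (1, 0), (2, 0), (3, 0), (3, -1), (2, -1), (2, -2)])
Fold: move[2]->D => RRDDLD (positions: [(0, 0), (1, 0), (2, 0), (2, -1), (2, -2), (1, -2), (1, -3)])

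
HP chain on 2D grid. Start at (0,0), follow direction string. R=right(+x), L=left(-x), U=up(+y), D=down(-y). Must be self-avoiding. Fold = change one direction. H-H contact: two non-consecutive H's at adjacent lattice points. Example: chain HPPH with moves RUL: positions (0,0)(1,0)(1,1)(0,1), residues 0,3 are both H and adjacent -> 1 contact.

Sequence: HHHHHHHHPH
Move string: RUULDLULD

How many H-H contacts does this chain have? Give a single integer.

Positions: [(0, 0), (1, 0), (1, 1), (1, 2), (0, 2), (0, 1), (-1, 1), (-1, 2), (-2, 2), (-2, 1)]
H-H contact: residue 0 @(0,0) - residue 5 @(0, 1)
H-H contact: residue 2 @(1,1) - residue 5 @(0, 1)
H-H contact: residue 4 @(0,2) - residue 7 @(-1, 2)
H-H contact: residue 6 @(-1,1) - residue 9 @(-2, 1)

Answer: 4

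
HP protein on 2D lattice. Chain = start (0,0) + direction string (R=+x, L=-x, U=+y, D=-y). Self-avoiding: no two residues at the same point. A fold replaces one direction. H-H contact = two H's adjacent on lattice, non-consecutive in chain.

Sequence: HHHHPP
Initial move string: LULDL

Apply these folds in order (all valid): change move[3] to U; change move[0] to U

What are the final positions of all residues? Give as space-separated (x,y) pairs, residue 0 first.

Answer: (0,0) (0,1) (0,2) (-1,2) (-1,3) (-2,3)

Derivation:
Initial moves: LULDL
Fold: move[3]->U => LULUL (positions: [(0, 0), (-1, 0), (-1, 1), (-2, 1), (-2, 2), (-3, 2)])
Fold: move[0]->U => UULUL (positions: [(0, 0), (0, 1), (0, 2), (-1, 2), (-1, 3), (-2, 3)])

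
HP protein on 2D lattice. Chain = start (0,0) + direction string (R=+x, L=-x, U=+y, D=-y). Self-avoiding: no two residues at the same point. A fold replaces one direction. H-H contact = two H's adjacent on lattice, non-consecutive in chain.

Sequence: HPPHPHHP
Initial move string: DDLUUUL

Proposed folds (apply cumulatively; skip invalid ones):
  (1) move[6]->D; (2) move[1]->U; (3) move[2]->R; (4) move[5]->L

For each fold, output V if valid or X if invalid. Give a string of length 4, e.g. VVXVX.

Initial: DDLUUUL -> [(0, 0), (0, -1), (0, -2), (-1, -2), (-1, -1), (-1, 0), (-1, 1), (-2, 1)]
Fold 1: move[6]->D => DDLUUUD INVALID (collision), skipped
Fold 2: move[1]->U => DULUUUL INVALID (collision), skipped
Fold 3: move[2]->R => DDRUUUL VALID
Fold 4: move[5]->L => DDRUULL INVALID (collision), skipped

Answer: XXVX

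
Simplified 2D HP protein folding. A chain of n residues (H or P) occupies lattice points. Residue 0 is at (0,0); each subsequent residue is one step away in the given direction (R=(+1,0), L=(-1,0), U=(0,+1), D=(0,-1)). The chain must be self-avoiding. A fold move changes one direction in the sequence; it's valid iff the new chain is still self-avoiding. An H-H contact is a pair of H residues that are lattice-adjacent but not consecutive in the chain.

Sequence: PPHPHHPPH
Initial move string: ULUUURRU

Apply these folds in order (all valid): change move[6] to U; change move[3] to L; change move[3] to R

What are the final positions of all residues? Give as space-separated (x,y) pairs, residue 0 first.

Answer: (0,0) (0,1) (-1,1) (-1,2) (0,2) (0,3) (1,3) (1,4) (1,5)

Derivation:
Initial moves: ULUUURRU
Fold: move[6]->U => ULUUURUU (positions: [(0, 0), (0, 1), (-1, 1), (-1, 2), (-1, 3), (-1, 4), (0, 4), (0, 5), (0, 6)])
Fold: move[3]->L => ULULURUU (positions: [(0, 0), (0, 1), (-1, 1), (-1, 2), (-2, 2), (-2, 3), (-1, 3), (-1, 4), (-1, 5)])
Fold: move[3]->R => ULURURUU (positions: [(0, 0), (0, 1), (-1, 1), (-1, 2), (0, 2), (0, 3), (1, 3), (1, 4), (1, 5)])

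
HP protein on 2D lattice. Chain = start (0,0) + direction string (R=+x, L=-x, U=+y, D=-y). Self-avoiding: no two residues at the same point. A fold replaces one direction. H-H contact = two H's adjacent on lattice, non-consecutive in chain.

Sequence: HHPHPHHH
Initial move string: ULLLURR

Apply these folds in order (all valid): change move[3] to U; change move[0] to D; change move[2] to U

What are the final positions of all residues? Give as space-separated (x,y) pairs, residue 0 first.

Answer: (0,0) (0,-1) (-1,-1) (-1,0) (-1,1) (-1,2) (0,2) (1,2)

Derivation:
Initial moves: ULLLURR
Fold: move[3]->U => ULLUURR (positions: [(0, 0), (0, 1), (-1, 1), (-2, 1), (-2, 2), (-2, 3), (-1, 3), (0, 3)])
Fold: move[0]->D => DLLUURR (positions: [(0, 0), (0, -1), (-1, -1), (-2, -1), (-2, 0), (-2, 1), (-1, 1), (0, 1)])
Fold: move[2]->U => DLUUURR (positions: [(0, 0), (0, -1), (-1, -1), (-1, 0), (-1, 1), (-1, 2), (0, 2), (1, 2)])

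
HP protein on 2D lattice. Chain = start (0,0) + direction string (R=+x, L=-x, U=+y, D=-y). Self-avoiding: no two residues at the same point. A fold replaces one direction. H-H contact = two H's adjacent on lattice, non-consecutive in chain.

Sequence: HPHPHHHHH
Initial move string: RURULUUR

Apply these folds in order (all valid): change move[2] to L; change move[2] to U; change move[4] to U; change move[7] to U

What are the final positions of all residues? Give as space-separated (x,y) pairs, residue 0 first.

Initial moves: RURULUUR
Fold: move[2]->L => RULULUUR (positions: [(0, 0), (1, 0), (1, 1), (0, 1), (0, 2), (-1, 2), (-1, 3), (-1, 4), (0, 4)])
Fold: move[2]->U => RUUULUUR (positions: [(0, 0), (1, 0), (1, 1), (1, 2), (1, 3), (0, 3), (0, 4), (0, 5), (1, 5)])
Fold: move[4]->U => RUUUUUUR (positions: [(0, 0), (1, 0), (1, 1), (1, 2), (1, 3), (1, 4), (1, 5), (1, 6), (2, 6)])
Fold: move[7]->U => RUUUUUUU (positions: [(0, 0), (1, 0), (1, 1), (1, 2), (1, 3), (1, 4), (1, 5), (1, 6), (1, 7)])

Answer: (0,0) (1,0) (1,1) (1,2) (1,3) (1,4) (1,5) (1,6) (1,7)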